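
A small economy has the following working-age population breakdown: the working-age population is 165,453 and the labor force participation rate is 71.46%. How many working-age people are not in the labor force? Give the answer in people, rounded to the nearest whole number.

About 47,220 are not in the labor force.

Share not in the labor force = 1 − 0.7146 = 0.2854.
Not in labor force = 0.2854 × 165,453 ≈ 47,220.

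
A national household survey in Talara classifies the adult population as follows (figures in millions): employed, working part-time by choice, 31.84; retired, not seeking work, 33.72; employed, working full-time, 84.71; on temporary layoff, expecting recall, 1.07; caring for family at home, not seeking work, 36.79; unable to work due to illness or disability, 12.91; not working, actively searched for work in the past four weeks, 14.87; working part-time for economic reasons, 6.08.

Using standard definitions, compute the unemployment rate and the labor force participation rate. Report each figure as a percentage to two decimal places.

Employed = 31.84 + 84.71 + 6.08 = 122.63 million (anyone who worked, including part-time for economic reasons, counts as employed).
Unemployed = 1.07 + 14.87 = 15.94 million (jobless and actively searching, or on temporary layoff).
Labor force = 122.63 + 15.94 = 138.57 million.
Not in labor force = 33.72 + 36.79 + 12.91 = 83.42 million (those not working and not actively searching are outside the labor force).
Civilian working-age population = 138.57 + 83.42 = 221.99 million.
Unemployment rate = 15.94 / 138.57 = 11.50%.
Labor force participation rate = 138.57 / 221.99 = 62.42%.

Unemployment rate ≈ 11.50%; labor force participation rate ≈ 62.42%.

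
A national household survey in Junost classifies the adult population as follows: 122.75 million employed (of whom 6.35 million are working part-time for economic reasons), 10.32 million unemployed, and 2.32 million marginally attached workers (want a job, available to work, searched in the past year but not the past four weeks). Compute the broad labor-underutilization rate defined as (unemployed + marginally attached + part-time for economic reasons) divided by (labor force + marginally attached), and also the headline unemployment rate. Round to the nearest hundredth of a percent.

Broad underutilization rate ≈ 14.03%; headline unemployment rate ≈ 7.76%.

Labor force = 122.75 + 10.32 = 133.07 million.
Numerator = 10.32 + 2.32 + 6.35 = 18.99 million.
Denominator = 133.07 + 2.32 = 135.39 million.
Broad rate = 18.99 / 135.39 = 14.03%.
Headline unemployment rate = 10.32 / 133.07 = 7.76%.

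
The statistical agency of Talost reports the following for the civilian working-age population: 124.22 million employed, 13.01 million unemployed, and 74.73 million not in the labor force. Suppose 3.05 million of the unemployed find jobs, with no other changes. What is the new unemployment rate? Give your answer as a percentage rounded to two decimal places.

New unemployment rate ≈ 7.26%.

Initially, labor force = 124.22 + 13.01 = 137.23 million, so u = 13.01/137.23 = 9.48%.
After the change, unemployed falls and employed rises by 3.05; labor force unchanged → E = 127.27, U = 9.96, labor force = 137.23 million.
New unemployment rate = 9.96 / 137.23 = 7.26%.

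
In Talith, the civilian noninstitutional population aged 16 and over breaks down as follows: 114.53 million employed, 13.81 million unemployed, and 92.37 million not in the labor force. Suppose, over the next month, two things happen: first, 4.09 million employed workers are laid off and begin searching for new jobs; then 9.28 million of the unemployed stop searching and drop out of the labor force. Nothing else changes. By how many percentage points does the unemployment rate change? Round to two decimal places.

The unemployment rate changes by −3.52 percentage points.

Initially, labor force = 114.53 + 13.81 = 128.34 million, so u = 13.81/128.34 = 10.76%.
After the first change, employed falls and unemployed rises by 4.09; labor force unchanged → E = 110.44, U = 17.90, labor force = 128.34 million.
After the second change, unemployed and labor force both fall by 9.28 → E = 110.44, U = 8.62, labor force = 119.06 million.
New unemployment rate = 8.62 / 119.06 = 7.24%.
Change = 7.24% − 10.76% = −3.52 percentage points.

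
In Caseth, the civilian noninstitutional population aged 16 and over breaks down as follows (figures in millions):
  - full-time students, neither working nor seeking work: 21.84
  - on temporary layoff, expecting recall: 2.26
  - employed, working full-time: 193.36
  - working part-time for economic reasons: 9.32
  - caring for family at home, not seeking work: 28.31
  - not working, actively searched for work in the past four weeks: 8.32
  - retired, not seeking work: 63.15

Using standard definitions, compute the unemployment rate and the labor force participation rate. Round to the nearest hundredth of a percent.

Employed = 193.36 + 9.32 = 202.68 million (anyone who worked, including part-time for economic reasons, counts as employed).
Unemployed = 2.26 + 8.32 = 10.58 million (jobless and actively searching, or on temporary layoff).
Labor force = 202.68 + 10.58 = 213.26 million.
Not in labor force = 21.84 + 28.31 + 63.15 = 113.30 million (those not working and not actively searching are outside the labor force).
Civilian working-age population = 213.26 + 113.30 = 326.56 million.
Unemployment rate = 10.58 / 213.26 = 4.96%.
Labor force participation rate = 213.26 / 326.56 = 65.30%.

Unemployment rate ≈ 4.96%; labor force participation rate ≈ 65.30%.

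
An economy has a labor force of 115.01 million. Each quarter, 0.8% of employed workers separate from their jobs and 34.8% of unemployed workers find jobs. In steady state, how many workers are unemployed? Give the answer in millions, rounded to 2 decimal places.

Steady-state unemployment rate u* = s/(s+f) = 0.8/(0.8+34.8) = 0.022472.
Unemployed = u* × labor force = 0.022472 × 115.01 ≈ 2.58 million.

About 2.58 million are unemployed in steady state.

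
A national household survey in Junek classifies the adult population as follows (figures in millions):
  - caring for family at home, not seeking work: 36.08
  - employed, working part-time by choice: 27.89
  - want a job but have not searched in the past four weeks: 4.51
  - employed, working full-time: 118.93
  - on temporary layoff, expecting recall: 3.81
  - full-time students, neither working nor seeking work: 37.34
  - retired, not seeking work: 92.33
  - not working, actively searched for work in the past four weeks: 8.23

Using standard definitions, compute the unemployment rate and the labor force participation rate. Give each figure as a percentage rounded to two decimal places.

Employed = 27.89 + 118.93 = 146.82 million.
Unemployed = 3.81 + 8.23 = 12.04 million (jobless and actively searching, or on temporary layoff).
Labor force = 146.82 + 12.04 = 158.86 million.
Not in labor force = 36.08 + 4.51 + 37.34 + 92.33 = 170.26 million (those not working and not actively searching are outside the labor force — including those who want a job but have given up searching).
Civilian working-age population = 158.86 + 170.26 = 329.12 million.
Unemployment rate = 12.04 / 158.86 = 7.58%.
Labor force participation rate = 158.86 / 329.12 = 48.27%.

Unemployment rate ≈ 7.58%; labor force participation rate ≈ 48.27%.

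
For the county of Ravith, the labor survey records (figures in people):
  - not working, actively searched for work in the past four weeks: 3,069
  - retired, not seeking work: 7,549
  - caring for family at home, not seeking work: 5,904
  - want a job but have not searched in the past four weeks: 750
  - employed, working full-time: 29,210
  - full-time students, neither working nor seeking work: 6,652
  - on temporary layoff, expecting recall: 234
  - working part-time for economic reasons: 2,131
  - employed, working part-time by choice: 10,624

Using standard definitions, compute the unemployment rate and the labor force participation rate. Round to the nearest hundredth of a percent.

Employed = 29,210 + 2,131 + 10,624 = 41,965 (anyone who worked, including part-time for economic reasons, counts as employed).
Unemployed = 3,069 + 234 = 3,303 (jobless and actively searching, or on temporary layoff).
Labor force = 41,965 + 3,303 = 45,268.
Not in labor force = 7,549 + 5,904 + 750 + 6,652 = 20,855 (those not working and not actively searching are outside the labor force — including those who want a job but have given up searching).
Civilian working-age population = 45,268 + 20,855 = 66,123.
Unemployment rate = 3,303 / 45,268 = 7.30%.
Labor force participation rate = 45,268 / 66,123 = 68.46%.

Unemployment rate ≈ 7.30%; labor force participation rate ≈ 68.46%.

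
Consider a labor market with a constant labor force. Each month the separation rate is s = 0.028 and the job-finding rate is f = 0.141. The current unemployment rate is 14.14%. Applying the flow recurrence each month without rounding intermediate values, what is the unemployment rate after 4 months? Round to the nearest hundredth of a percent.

With a fixed labor force, u_{t+1} = u_t + s·(1−u_t) − f·u_t = u_t·(1−s−f) + s.
Here 1−s−f = 0.831 and s = 0.028.
u_1 = 0.141400 × 0.831 + 0.028 = 0.145503.
u_2 = 0.145503 × 0.831 + 0.028 = 0.148913.
u_3 = 0.148913 × 0.831 + 0.028 = 0.151747.
u_4 = 0.151747 × 0.831 + 0.028 = 0.154102.

Unemployment rate after four months ≈ 15.41%.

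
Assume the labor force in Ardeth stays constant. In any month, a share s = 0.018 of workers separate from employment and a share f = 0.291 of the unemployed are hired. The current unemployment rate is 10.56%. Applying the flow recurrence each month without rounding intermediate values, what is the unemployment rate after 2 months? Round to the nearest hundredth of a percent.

With a fixed labor force, u_{t+1} = u_t + s·(1−u_t) − f·u_t = u_t·(1−s−f) + s.
Here 1−s−f = 0.691 and s = 0.018.
u_1 = 0.105600 × 0.691 + 0.018 = 0.090970.
u_2 = 0.090970 × 0.691 + 0.018 = 0.080860.

Unemployment rate after two months ≈ 8.09%.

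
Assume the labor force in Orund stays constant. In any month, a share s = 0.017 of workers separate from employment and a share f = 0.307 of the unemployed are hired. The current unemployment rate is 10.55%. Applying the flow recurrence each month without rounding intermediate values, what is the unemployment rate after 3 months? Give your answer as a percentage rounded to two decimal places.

Unemployment rate after three months ≈ 6.89%.

With a fixed labor force, u_{t+1} = u_t + s·(1−u_t) − f·u_t = u_t·(1−s−f) + s.
Here 1−s−f = 0.676 and s = 0.017.
u_1 = 0.105500 × 0.676 + 0.017 = 0.088318.
u_2 = 0.088318 × 0.676 + 0.017 = 0.076703.
u_3 = 0.076703 × 0.676 + 0.017 = 0.068851.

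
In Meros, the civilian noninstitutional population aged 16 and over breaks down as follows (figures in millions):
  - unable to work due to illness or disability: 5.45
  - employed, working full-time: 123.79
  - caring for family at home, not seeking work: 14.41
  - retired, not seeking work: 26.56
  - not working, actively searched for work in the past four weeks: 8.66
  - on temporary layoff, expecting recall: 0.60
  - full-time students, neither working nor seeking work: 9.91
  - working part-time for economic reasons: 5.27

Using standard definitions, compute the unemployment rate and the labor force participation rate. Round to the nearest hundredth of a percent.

Unemployment rate ≈ 6.69%; labor force participation rate ≈ 71.06%.

Employed = 123.79 + 5.27 = 129.06 million (anyone who worked, including part-time for economic reasons, counts as employed).
Unemployed = 8.66 + 0.60 = 9.26 million (jobless and actively searching, or on temporary layoff).
Labor force = 129.06 + 9.26 = 138.32 million.
Not in labor force = 5.45 + 14.41 + 26.56 + 9.91 = 56.33 million (those not working and not actively searching are outside the labor force).
Civilian working-age population = 138.32 + 56.33 = 194.65 million.
Unemployment rate = 9.26 / 138.32 = 6.69%.
Labor force participation rate = 138.32 / 194.65 = 71.06%.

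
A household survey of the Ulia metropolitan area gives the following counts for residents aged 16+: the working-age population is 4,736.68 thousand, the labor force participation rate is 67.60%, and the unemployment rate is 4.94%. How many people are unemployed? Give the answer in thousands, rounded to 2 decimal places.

Labor force = 0.6760 × 4,736.68 = 3,202.00 thousand.
Unemployed = 0.0494 × 3,202.00 ≈ 158.18 thousand.

About 158.18 thousand are unemployed.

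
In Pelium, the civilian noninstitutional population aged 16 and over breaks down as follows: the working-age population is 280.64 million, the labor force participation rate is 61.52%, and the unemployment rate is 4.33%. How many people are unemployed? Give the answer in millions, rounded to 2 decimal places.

Labor force = 0.6152 × 280.64 = 172.65 million.
Unemployed = 0.0433 × 172.65 ≈ 7.48 million.

About 7.48 million are unemployed.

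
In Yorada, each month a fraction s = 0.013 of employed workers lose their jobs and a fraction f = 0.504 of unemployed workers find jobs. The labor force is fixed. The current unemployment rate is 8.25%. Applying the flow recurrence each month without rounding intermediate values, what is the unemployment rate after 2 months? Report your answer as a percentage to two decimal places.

Unemployment rate after two months ≈ 3.85%.

With a fixed labor force, u_{t+1} = u_t + s·(1−u_t) − f·u_t = u_t·(1−s−f) + s.
Here 1−s−f = 0.483 and s = 0.013.
u_1 = 0.082500 × 0.483 + 0.013 = 0.052847.
u_2 = 0.052847 × 0.483 + 0.013 = 0.038525.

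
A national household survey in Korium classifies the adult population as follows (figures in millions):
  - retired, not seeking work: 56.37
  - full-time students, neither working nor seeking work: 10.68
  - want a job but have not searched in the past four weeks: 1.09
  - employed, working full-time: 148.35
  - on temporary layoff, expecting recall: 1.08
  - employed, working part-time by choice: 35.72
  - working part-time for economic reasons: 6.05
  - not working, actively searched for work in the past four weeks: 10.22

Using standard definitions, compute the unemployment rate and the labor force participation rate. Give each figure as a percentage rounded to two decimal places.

Unemployment rate ≈ 5.61%; labor force participation rate ≈ 74.72%.

Employed = 148.35 + 35.72 + 6.05 = 190.12 million (anyone who worked, including part-time for economic reasons, counts as employed).
Unemployed = 1.08 + 10.22 = 11.30 million (jobless and actively searching, or on temporary layoff).
Labor force = 190.12 + 11.30 = 201.42 million.
Not in labor force = 56.37 + 10.68 + 1.09 = 68.14 million (those not working and not actively searching are outside the labor force — including those who want a job but have given up searching).
Civilian working-age population = 201.42 + 68.14 = 269.56 million.
Unemployment rate = 11.30 / 201.42 = 5.61%.
Labor force participation rate = 201.42 / 269.56 = 74.72%.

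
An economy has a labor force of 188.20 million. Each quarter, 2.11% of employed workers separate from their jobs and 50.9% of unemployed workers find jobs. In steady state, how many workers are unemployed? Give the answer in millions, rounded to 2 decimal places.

About 7.49 million are unemployed in steady state.

Steady-state unemployment rate u* = s/(s+f) = 2.11/(2.11+50.9) = 0.039804.
Unemployed = u* × labor force = 0.039804 × 188.20 ≈ 7.49 million.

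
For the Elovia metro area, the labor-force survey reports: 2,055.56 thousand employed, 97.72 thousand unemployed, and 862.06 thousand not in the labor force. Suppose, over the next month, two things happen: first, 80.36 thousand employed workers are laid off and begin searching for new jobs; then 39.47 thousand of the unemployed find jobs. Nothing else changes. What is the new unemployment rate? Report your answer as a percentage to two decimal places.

Initially, labor force = 2,055.56 + 97.72 = 2,153.28 thousand, so u = 97.72/2,153.28 = 4.54%.
After the first change, employed falls and unemployed rises by 80.36; labor force unchanged → E = 1,975.20, U = 178.08, labor force = 2,153.28 thousand.
After the second change, unemployed falls and employed rises by 39.47; labor force unchanged → E = 2,014.67, U = 138.61, labor force = 2,153.28 thousand.
New unemployment rate = 138.61 / 2,153.28 = 6.44%.

New unemployment rate ≈ 6.44%.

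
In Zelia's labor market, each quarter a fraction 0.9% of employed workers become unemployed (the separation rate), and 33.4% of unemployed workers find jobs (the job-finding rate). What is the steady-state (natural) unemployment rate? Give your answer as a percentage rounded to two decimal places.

Steady-state unemployment rate ≈ 2.62%.

At steady state the flows balance: s·E = f·U, so U/(E+U) = s/(s+f).
u* = 0.9 / (0.9 + 33.4) = 0.9 / 34.30 = 2.62%.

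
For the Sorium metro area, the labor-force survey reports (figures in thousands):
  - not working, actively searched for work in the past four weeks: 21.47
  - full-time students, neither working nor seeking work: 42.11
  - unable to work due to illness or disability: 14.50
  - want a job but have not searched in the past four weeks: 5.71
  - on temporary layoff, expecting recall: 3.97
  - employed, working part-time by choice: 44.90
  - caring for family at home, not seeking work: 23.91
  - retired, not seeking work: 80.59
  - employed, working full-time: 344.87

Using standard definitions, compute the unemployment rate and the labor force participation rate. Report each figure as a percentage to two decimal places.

Employed = 44.90 + 344.87 = 389.77 thousand.
Unemployed = 21.47 + 3.97 = 25.44 thousand (jobless and actively searching, or on temporary layoff).
Labor force = 389.77 + 25.44 = 415.21 thousand.
Not in labor force = 42.11 + 14.50 + 5.71 + 23.91 + 80.59 = 166.82 thousand (those not working and not actively searching are outside the labor force — including those who want a job but have given up searching).
Civilian working-age population = 415.21 + 166.82 = 582.03 thousand.
Unemployment rate = 25.44 / 415.21 = 6.13%.
Labor force participation rate = 415.21 / 582.03 = 71.34%.

Unemployment rate ≈ 6.13%; labor force participation rate ≈ 71.34%.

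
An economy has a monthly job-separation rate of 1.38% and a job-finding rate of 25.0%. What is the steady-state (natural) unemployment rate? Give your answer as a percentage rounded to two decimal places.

At steady state the flows balance: s·E = f·U, so U/(E+U) = s/(s+f).
u* = 1.38 / (1.38 + 25.0) = 1.38 / 26.38 = 5.23%.

Steady-state unemployment rate ≈ 5.23%.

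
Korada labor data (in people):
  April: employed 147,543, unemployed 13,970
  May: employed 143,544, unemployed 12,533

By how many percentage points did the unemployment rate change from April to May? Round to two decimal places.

The unemployment rate changed by −0.62 percentage points.

April: labor force = 147,543 + 13,970 = 161,513; u = 13,970/161,513 = 8.65%.
May: labor force = 143,544 + 12,533 = 156,077; u = 12,533/156,077 = 8.03%.
Change = 8.03% − 8.65% = −0.62 pp.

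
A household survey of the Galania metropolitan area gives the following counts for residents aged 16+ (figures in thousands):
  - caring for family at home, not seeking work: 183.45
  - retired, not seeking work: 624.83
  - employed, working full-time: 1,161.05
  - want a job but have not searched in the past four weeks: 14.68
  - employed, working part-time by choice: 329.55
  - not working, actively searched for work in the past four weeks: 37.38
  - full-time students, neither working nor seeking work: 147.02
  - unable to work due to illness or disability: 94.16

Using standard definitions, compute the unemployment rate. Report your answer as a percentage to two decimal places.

Employed = 1,161.05 + 329.55 = 1,490.60 thousand.
Unemployed = 37.38 thousand.
Labor force = 1,490.60 + 37.38 = 1,527.98 thousand.
Unemployment rate = 37.38 / 1,527.98 = 2.45%.

Unemployment rate ≈ 2.45%.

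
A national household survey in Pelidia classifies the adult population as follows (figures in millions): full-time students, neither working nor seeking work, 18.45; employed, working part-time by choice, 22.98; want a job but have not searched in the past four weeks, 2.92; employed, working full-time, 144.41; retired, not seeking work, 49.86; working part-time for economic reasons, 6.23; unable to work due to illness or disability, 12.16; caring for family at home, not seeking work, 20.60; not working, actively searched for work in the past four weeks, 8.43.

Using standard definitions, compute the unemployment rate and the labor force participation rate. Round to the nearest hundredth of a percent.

Unemployment rate ≈ 4.63%; labor force participation rate ≈ 63.64%.

Employed = 22.98 + 144.41 + 6.23 = 173.62 million (anyone who worked, including part-time for economic reasons, counts as employed).
Unemployed = 8.43 million.
Labor force = 173.62 + 8.43 = 182.05 million.
Not in labor force = 18.45 + 2.92 + 49.86 + 12.16 + 20.60 = 103.99 million (those not working and not actively searching are outside the labor force — including those who want a job but have given up searching).
Civilian working-age population = 182.05 + 103.99 = 286.04 million.
Unemployment rate = 8.43 / 182.05 = 4.63%.
Labor force participation rate = 182.05 / 286.04 = 63.64%.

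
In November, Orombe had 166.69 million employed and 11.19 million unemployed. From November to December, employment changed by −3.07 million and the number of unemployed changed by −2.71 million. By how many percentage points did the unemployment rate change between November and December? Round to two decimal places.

The unemployment rate changed by −1.36 percentage points.

November: labor force = 166.69 + 11.19 = 177.88; u = 11.19/177.88 = 6.29%.
December: labor force = 163.62 + 8.48 = 172.10; u = 8.48/172.10 = 4.93%.
Change = 4.93% − 6.29% = −1.36 pp.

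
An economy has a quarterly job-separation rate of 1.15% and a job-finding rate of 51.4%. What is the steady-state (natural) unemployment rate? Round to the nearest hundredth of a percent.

At steady state the flows balance: s·E = f·U, so U/(E+U) = s/(s+f).
u* = 1.15 / (1.15 + 51.4) = 1.15 / 52.55 = 2.19%.

Steady-state unemployment rate ≈ 2.19%.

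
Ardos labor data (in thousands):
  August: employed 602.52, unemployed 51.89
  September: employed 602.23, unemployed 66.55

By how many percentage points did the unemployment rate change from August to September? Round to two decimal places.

August: labor force = 602.52 + 51.89 = 654.41; u = 51.89/654.41 = 7.93%.
September: labor force = 602.23 + 66.55 = 668.78; u = 66.55/668.78 = 9.95%.
Change = 9.95% − 7.93% = +2.02 pp.

The unemployment rate changed by +2.02 percentage points.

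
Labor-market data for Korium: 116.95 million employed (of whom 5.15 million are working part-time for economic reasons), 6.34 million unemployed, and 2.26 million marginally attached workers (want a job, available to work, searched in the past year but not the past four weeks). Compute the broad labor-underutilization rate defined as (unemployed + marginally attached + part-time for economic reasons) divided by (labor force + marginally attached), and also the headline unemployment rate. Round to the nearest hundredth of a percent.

Labor force = 116.95 + 6.34 = 123.29 million.
Numerator = 6.34 + 2.26 + 5.15 = 13.75 million.
Denominator = 123.29 + 2.26 = 125.55 million.
Broad rate = 13.75 / 125.55 = 10.95%.
Headline unemployment rate = 6.34 / 123.29 = 5.14%.

Broad underutilization rate ≈ 10.95%; headline unemployment rate ≈ 5.14%.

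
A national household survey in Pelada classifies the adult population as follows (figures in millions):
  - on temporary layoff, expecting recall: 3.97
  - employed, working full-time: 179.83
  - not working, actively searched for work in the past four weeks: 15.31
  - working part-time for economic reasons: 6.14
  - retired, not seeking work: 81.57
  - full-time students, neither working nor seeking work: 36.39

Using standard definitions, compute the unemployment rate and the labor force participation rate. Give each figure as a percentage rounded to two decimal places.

Unemployment rate ≈ 9.39%; labor force participation rate ≈ 63.50%.

Employed = 179.83 + 6.14 = 185.97 million (anyone who worked, including part-time for economic reasons, counts as employed).
Unemployed = 3.97 + 15.31 = 19.28 million (jobless and actively searching, or on temporary layoff).
Labor force = 185.97 + 19.28 = 205.25 million.
Not in labor force = 81.57 + 36.39 = 117.96 million (those not working and not actively searching are outside the labor force).
Civilian working-age population = 205.25 + 117.96 = 323.21 million.
Unemployment rate = 19.28 / 205.25 = 9.39%.
Labor force participation rate = 205.25 / 323.21 = 63.50%.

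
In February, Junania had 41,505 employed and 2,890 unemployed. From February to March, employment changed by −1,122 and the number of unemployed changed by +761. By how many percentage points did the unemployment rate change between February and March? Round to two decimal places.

February: labor force = 41,505 + 2,890 = 44,395; u = 2,890/44,395 = 6.51%.
March: labor force = 40,383 + 3,651 = 44,034; u = 3,651/44,034 = 8.29%.
Change = 8.29% − 6.51% = +1.78 pp.

The unemployment rate changed by +1.78 percentage points.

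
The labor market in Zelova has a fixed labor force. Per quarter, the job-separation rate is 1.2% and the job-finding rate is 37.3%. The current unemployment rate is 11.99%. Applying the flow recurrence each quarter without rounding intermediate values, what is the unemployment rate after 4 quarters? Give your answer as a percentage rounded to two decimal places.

Unemployment rate after four quarters ≈ 4.39%.

With a fixed labor force, u_{t+1} = u_t + s·(1−u_t) − f·u_t = u_t·(1−s−f) + s.
Here 1−s−f = 0.615 and s = 0.012.
u_1 = 0.119900 × 0.615 + 0.012 = 0.085738.
u_2 = 0.085738 × 0.615 + 0.012 = 0.064729.
u_3 = 0.064729 × 0.615 + 0.012 = 0.051808.
u_4 = 0.051808 × 0.615 + 0.012 = 0.043862.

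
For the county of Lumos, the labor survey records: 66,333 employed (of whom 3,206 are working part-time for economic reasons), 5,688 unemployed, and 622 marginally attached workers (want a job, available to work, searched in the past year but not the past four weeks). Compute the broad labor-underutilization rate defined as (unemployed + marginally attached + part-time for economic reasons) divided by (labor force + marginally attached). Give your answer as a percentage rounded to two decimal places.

Labor force = 66,333 + 5,688 = 72,021.
Numerator = 5,688 + 622 + 3,206 = 9,516.
Denominator = 72,021 + 622 = 72,643.
Broad rate = 9,516 / 72,643 = 13.10%.

Broad underutilization rate ≈ 13.10%.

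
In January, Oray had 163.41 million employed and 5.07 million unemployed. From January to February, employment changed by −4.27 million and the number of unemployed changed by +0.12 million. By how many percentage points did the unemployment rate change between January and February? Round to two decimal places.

The unemployment rate changed by +0.15 percentage points.

January: labor force = 163.41 + 5.07 = 168.48; u = 5.07/168.48 = 3.01%.
February: labor force = 159.14 + 5.19 = 164.33; u = 5.19/164.33 = 3.16%.
Change = 3.16% − 3.01% = +0.15 pp.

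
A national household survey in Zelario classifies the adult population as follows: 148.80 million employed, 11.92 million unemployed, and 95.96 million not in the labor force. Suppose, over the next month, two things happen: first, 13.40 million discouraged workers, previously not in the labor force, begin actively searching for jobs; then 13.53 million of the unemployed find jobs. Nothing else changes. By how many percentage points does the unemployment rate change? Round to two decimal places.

The unemployment rate changes by −0.65 percentage points.

Initially, labor force = 148.80 + 11.92 = 160.72 million, so u = 11.92/160.72 = 7.42%.
After the first change, unemployed and labor force both rise by 13.40 → E = 148.80, U = 25.32, labor force = 174.12 million.
After the second change, unemployed falls and employed rises by 13.53; labor force unchanged → E = 162.33, U = 11.79, labor force = 174.12 million.
New unemployment rate = 11.79 / 174.12 = 6.77%.
Change = 6.77% − 7.42% = −0.65 percentage points.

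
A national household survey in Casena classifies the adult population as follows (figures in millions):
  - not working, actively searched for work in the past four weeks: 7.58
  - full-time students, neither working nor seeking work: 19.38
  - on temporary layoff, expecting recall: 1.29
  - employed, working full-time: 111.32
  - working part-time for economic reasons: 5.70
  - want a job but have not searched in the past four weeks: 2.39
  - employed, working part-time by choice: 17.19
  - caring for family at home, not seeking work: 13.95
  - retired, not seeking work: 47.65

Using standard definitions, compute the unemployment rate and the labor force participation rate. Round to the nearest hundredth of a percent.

Employed = 111.32 + 5.70 + 17.19 = 134.21 million (anyone who worked, including part-time for economic reasons, counts as employed).
Unemployed = 7.58 + 1.29 = 8.87 million (jobless and actively searching, or on temporary layoff).
Labor force = 134.21 + 8.87 = 143.08 million.
Not in labor force = 19.38 + 2.39 + 13.95 + 47.65 = 83.37 million (those not working and not actively searching are outside the labor force — including those who want a job but have given up searching).
Civilian working-age population = 143.08 + 83.37 = 226.45 million.
Unemployment rate = 8.87 / 143.08 = 6.20%.
Labor force participation rate = 143.08 / 226.45 = 63.18%.

Unemployment rate ≈ 6.20%; labor force participation rate ≈ 63.18%.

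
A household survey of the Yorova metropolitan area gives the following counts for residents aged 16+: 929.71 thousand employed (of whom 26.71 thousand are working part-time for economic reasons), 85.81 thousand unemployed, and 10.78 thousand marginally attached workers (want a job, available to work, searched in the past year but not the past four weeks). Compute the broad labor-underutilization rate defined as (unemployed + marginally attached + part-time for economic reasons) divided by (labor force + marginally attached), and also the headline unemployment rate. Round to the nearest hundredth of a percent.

Labor force = 929.71 + 85.81 = 1,015.52 thousand.
Numerator = 85.81 + 10.78 + 26.71 = 123.30 thousand.
Denominator = 1,015.52 + 10.78 = 1,026.30 thousand.
Broad rate = 123.30 / 1,026.30 = 12.01%.
Headline unemployment rate = 85.81 / 1,015.52 = 8.45%.

Broad underutilization rate ≈ 12.01%; headline unemployment rate ≈ 8.45%.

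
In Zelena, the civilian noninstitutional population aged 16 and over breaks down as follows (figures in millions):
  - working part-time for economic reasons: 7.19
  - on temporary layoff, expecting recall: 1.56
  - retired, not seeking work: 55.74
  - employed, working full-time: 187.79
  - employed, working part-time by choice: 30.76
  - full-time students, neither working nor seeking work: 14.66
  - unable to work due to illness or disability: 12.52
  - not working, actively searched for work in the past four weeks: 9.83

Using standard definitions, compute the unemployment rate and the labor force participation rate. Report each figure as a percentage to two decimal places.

Employed = 7.19 + 187.79 + 30.76 = 225.74 million (anyone who worked, including part-time for economic reasons, counts as employed).
Unemployed = 1.56 + 9.83 = 11.39 million (jobless and actively searching, or on temporary layoff).
Labor force = 225.74 + 11.39 = 237.13 million.
Not in labor force = 55.74 + 14.66 + 12.52 = 82.92 million (those not working and not actively searching are outside the labor force).
Civilian working-age population = 237.13 + 82.92 = 320.05 million.
Unemployment rate = 11.39 / 237.13 = 4.80%.
Labor force participation rate = 237.13 / 320.05 = 74.09%.

Unemployment rate ≈ 4.80%; labor force participation rate ≈ 74.09%.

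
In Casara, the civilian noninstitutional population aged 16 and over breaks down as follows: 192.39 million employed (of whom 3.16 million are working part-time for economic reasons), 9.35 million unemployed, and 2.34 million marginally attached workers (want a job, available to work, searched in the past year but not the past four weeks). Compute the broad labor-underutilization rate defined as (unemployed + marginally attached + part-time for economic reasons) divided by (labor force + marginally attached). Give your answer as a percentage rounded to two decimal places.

Broad underutilization rate ≈ 7.28%.

Labor force = 192.39 + 9.35 = 201.74 million.
Numerator = 9.35 + 2.34 + 3.16 = 14.85 million.
Denominator = 201.74 + 2.34 = 204.08 million.
Broad rate = 14.85 / 204.08 = 7.28%.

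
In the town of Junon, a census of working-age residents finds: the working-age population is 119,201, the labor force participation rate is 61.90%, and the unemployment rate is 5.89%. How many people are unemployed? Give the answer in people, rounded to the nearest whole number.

About 4,346 are unemployed.

Labor force = 0.6190 × 119,201 = 73,785.
Unemployed = 0.0589 × 73,785 ≈ 4,346.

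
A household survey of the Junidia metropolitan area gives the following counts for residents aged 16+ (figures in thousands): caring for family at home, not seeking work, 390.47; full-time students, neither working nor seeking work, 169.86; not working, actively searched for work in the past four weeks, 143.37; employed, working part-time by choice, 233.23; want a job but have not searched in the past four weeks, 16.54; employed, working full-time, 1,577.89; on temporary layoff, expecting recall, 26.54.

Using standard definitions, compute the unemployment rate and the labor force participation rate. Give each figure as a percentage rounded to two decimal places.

Employed = 233.23 + 1,577.89 = 1,811.12 thousand.
Unemployed = 143.37 + 26.54 = 169.91 thousand (jobless and actively searching, or on temporary layoff).
Labor force = 1,811.12 + 169.91 = 1,981.03 thousand.
Not in labor force = 390.47 + 169.86 + 16.54 = 576.87 thousand (those not working and not actively searching are outside the labor force — including those who want a job but have given up searching).
Civilian working-age population = 1,981.03 + 576.87 = 2,557.90 thousand.
Unemployment rate = 169.91 / 1,981.03 = 8.58%.
Labor force participation rate = 1,981.03 / 2,557.90 = 77.45%.

Unemployment rate ≈ 8.58%; labor force participation rate ≈ 77.45%.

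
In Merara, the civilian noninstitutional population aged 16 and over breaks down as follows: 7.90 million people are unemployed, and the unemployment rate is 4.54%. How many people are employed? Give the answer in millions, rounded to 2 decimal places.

Labor force = U / u = 7.90 / 0.0454 ≈ 174.01 million.
Employed = labor force − unemployed = 174.01 − 7.90 = 166.11 million.

About 166.11 million are employed.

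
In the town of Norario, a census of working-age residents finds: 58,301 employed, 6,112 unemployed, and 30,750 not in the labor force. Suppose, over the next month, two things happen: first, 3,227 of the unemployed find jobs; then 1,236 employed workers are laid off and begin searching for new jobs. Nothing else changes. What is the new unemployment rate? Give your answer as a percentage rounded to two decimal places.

Initially, labor force = 58,301 + 6,112 = 64,413, so u = 6,112/64,413 = 9.49%.
After the first change, unemployed falls and employed rises by 3,227; labor force unchanged → E = 61,528, U = 2,885, labor force = 64,413.
After the second change, employed falls and unemployed rises by 1,236; labor force unchanged → E = 60,292, U = 4,121, labor force = 64,413.
New unemployment rate = 4,121 / 64,413 = 6.40%.

New unemployment rate ≈ 6.40%.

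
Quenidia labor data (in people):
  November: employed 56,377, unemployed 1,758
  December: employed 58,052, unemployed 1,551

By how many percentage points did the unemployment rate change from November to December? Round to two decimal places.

The unemployment rate changed by −0.42 percentage points.

November: labor force = 56,377 + 1,758 = 58,135; u = 1,758/58,135 = 3.02%.
December: labor force = 58,052 + 1,551 = 59,603; u = 1,551/59,603 = 2.60%.
Change = 2.60% − 3.02% = −0.42 pp.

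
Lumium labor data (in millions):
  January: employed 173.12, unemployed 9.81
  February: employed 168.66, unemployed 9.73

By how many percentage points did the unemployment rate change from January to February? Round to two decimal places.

January: labor force = 173.12 + 9.81 = 182.93; u = 9.81/182.93 = 5.36%.
February: labor force = 168.66 + 9.73 = 178.39; u = 9.73/178.39 = 5.45%.
Change = 5.45% − 5.36% = +0.09 pp.

The unemployment rate changed by +0.09 percentage points.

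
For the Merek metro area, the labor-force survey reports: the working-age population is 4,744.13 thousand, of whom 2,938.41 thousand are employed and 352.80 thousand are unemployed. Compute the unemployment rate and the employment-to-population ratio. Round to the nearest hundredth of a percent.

Unemployment rate ≈ 10.72%; employment-population ratio ≈ 61.94%.

Labor force = employed + unemployed = 2,938.41 + 352.80 = 3,291.21 thousand.
Unemployment rate = 352.80 / 3,291.21 = 10.72%.
Employment-population ratio = 2,938.41 / 4,744.13 = 61.94%.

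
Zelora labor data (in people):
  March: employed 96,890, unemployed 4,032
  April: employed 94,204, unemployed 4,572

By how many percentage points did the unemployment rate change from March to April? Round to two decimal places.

March: labor force = 96,890 + 4,032 = 100,922; u = 4,032/100,922 = 4.00%.
April: labor force = 94,204 + 4,572 = 98,776; u = 4,572/98,776 = 4.63%.
Change = 4.63% − 4.00% = +0.63 pp.

The unemployment rate changed by +0.63 percentage points.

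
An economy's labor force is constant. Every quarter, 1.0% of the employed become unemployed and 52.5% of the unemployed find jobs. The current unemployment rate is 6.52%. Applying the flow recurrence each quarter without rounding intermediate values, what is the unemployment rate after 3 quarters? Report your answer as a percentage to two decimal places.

With a fixed labor force, u_{t+1} = u_t + s·(1−u_t) − f·u_t = u_t·(1−s−f) + s.
Here 1−s−f = 0.465 and s = 0.010.
u_1 = 0.065200 × 0.465 + 0.010 = 0.040318.
u_2 = 0.040318 × 0.465 + 0.010 = 0.028748.
u_3 = 0.028748 × 0.465 + 0.010 = 0.023368.

Unemployment rate after three quarters ≈ 2.34%.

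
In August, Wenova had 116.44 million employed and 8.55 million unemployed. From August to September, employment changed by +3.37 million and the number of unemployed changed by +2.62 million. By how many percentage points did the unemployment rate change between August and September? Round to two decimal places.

August: labor force = 116.44 + 8.55 = 124.99; u = 8.55/124.99 = 6.84%.
September: labor force = 119.81 + 11.17 = 130.98; u = 11.17/130.98 = 8.53%.
Change = 8.53% − 6.84% = +1.69 pp.

The unemployment rate changed by +1.69 percentage points.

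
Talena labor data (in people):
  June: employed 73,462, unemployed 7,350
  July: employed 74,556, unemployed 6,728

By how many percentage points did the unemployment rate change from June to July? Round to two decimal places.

The unemployment rate changed by −0.82 percentage points.

June: labor force = 73,462 + 7,350 = 80,812; u = 7,350/80,812 = 9.10%.
July: labor force = 74,556 + 6,728 = 81,284; u = 6,728/81,284 = 8.28%.
Change = 8.28% − 9.10% = −0.82 pp.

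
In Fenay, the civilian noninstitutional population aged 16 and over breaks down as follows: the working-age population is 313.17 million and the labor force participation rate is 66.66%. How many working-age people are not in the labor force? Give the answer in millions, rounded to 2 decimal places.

About 104.41 million are not in the labor force.

Share not in the labor force = 1 − 0.6666 = 0.3334.
Not in labor force = 0.3334 × 313.17 ≈ 104.41 million.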